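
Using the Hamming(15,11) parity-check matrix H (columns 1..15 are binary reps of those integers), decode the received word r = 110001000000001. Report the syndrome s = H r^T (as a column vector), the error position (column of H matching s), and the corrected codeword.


s = (1, 0, 1, 0)^T, error position = 10, corrected codeword c = 110001000100001

Compute s = H r^T mod 2 one row at a time:
  s_1 = 0 + 0 + 0 + 0 + 0 + 0 + 0 + 1 = 1 ≡ 1 (mod 2).
  s_2 = 0 + 0 + 1 + 0 + 0 + 0 + 0 + 1 = 2 ≡ 0 (mod 2).
  s_3 = 1 + 0 + 1 + 0 + 0 + 0 + 0 + 1 = 3 ≡ 1 (mod 2).
  s_4 = 1 + 0 + 0 + 0 + 0 + 0 + 0 + 1 = 2 ≡ 0 (mod 2).
s = (1, 0, 1, 0)^T — this equals column 10 of H (binary 1010), so error is at position 10.
Correct: flip bit 10 of r = 110001000000001 to get c = 110001000100001.


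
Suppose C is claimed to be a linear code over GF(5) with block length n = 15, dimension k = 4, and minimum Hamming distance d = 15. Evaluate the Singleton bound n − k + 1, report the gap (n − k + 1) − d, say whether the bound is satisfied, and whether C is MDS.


Singleton RHS = n − k + 1 = 12, slack = -3, bound violated (no such code; not MDS).

Singleton bound: d ≤ n − k + 1.
Here n = 15, k = 4, so n − k + 1 = 12.
Given d = 15, check d ≤ 12: NO.
Slack = (n − k + 1) − d = -3.
The slack is negative: d = 15 exceeds n − k + 1 = 12 by 3, so the Singleton bound is violated and no linear [15, 4, 15]_5 code can exist. In particular it is not MDS (MDS requires d = n − k + 1 exactly).
Description: the claimed parameters are [15, 4, 15]_5; such a code would be impossible (violates the Singleton bound).


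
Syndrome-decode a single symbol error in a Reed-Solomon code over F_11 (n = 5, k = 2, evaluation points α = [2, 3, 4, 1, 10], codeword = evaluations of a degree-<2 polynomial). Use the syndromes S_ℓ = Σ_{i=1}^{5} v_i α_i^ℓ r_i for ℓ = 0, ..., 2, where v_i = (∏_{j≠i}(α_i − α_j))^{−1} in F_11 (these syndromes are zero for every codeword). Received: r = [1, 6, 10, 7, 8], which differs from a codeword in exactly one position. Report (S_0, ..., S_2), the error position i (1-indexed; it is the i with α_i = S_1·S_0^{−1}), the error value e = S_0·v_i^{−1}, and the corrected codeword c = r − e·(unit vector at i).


S = (4, 5, 9), error at position 3, error magnitude e = 10, c = [1, 6, 0, 7, 8].

Step 1: column multipliers v_i = (∏_{j≠i}(α_i − α_j))^{−1} mod 11.
  i = 1 (α = 2): (2−3)(2−4)(2−1)(2−10) = (−1)·(−2)·1·(−8) = −16 ≡ 6, so v_1 = 6^{−1} = 2 (mod 11).
  i = 2 (α = 3): (3−2)(3−4)(3−1)(3−10) = 1·(−1)·2·(−7) = 14 ≡ 3, so v_2 = 3^{−1} = 4 (mod 11).
  i = 3 (α = 4): (4−2)(4−3)(4−1)(4−10) = 2·1·3·(−6) = −36 ≡ 8, so v_3 = 8^{−1} = 7 (mod 11).
  i = 4 (α = 1): (1−2)(1−3)(1−4)(1−10) = (−1)·(−2)·(−3)·(−9) = 54 ≡ 10, so v_4 = 10^{−1} = 10 (mod 11).
  i = 5 (α = 10): (10−2)(10−3)(10−4)(10−1) = 8·7·6·9 = 3024 ≡ 10, so v_5 = 10^{−1} = 10 (mod 11).
  v = [2, 4, 7, 10, 10].
Step 2: syndromes of r = [1, 6, 10, 7, 8] (all sums mod 11).
  S_0 = Σ v_i r_i = 2·1 + 4·6 + 7·10 + 10·7 + 10·8 = 246 ≡ 4.
  S_1 = Σ v_i α_i r_i = 2·2·1 + 4·3·6 + 7·4·10 + 10·1·7 + 10·10·8 = 1226 ≡ 5.
  α_i^2 mod 11 = [4, 9, 5, 1, 1].
  S_2 = Σ v_i α_i^2 r_i = 2·4·1 + 4·9·6 + 7·5·10 + 10·1·7 + 10·1·8 = 724 ≡ 9.
  S = (4, 5, 9) ≠ 0, so r is not a codeword (an error is present).
Step 3: locate the error. For a single error e at position i, S_ℓ = v_i·e·α_i^ℓ, so α_err = S_1/S_0.
  S_0^{−1} = 4^{−1} = 3 (mod 11), so α_err = 5·3 = 15 ≡ 4 = α_3. Error position i = 3.
  Consistency check: S_2/S_1 = 9·9 = 81 ≡ 4 = α_err ✓ (single-error assumption holds).
Step 4: error magnitude e = S_0/v_3 = S_0·∏_{j≠3}(α_3 − α_j) = 4·8 = 32 ≡ 10 (mod 11).
Step 5: correct position 3: c_3 = r_3 − e = 10 − 10 ≡ 0 (mod 11). Hence c = [1, 6, 0, 7, 8].
  Check: interpolating c through the α_i gives m(x) = 2 + 5·x (degree < 2) with m(α_i) = c_i for every i, so c is indeed a codeword.


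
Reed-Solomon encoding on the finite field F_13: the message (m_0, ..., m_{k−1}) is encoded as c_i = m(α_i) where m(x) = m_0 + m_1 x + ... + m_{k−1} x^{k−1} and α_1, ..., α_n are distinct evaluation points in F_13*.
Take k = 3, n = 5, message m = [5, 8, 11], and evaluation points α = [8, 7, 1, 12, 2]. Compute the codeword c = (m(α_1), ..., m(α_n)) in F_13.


c = [6, 2, 11, 8, 0]

Message polynomial: m(x) = 5 + 8·x + 11·x^2 (mod 13).
For each evaluation point α_i, compute m(α_i) mod 13:
  α_1 = 8: Horner steps 11 → 5 → 6, so m(8) = 6.
  α_2 = 7: Horner steps 11 → 7 → 2, so m(7) = 2.
  α_3 = 1: Horner steps 11 → 6 → 11, so m(1) = 11.
  α_4 = 12: Horner steps 11 → 10 → 8, so m(12) = 8.
  α_5 = 2: Horner steps 11 → 4 → 0, so m(2) = 0.
Codeword c = [6, 2, 11, 8, 0] ∈ F_13^5.


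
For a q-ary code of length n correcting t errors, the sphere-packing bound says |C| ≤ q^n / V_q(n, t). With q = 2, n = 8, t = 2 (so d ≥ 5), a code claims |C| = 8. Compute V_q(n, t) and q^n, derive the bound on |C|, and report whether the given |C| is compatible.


V_q(n, t) = 37, q^n = 256, Hamming bound = 6, |C| = 8 > bound (violated).

Step 1: Compute V_q(n, t) = Σ_{j=0}^2 C(n, j) (q−1)^j.
  j = 0: C(8,0)·(1)^0 = 1·1 = 1.
  j = 1: C(8,1)·(1)^1 = 8·1 = 8.
  j = 2: C(8,2)·(1)^2 = 28·1 = 28.
  V_q(n, t) = 1 + 8 + 28 = 37.
Step 2: q^n = 2^8 = 256.
Step 3: Hamming bound ⌊q^n / V_q(n,t)⌋ = ⌊256/37⌋ = 6.
Step 4: Compare |C| = 8 to 6: violated.
The claimed |C| lies above the Hamming bound, so no 2-ary code of length 8 with d ≥ 5 can have 8 codewords.


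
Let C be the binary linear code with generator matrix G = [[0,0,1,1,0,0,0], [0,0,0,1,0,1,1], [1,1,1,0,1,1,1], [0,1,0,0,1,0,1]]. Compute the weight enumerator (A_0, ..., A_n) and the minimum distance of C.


Weight distribution: A_0 = 1, A_2 = 2, A_3 = 6, A_4 = 3, A_5 = 2, A_6 = 2. Minimum distance d = 2.

Enumerate all 2^4 = 16 messages m ∈ F_2^4.
For each, compute codeword c = mG in F_2^7, then tally its weight.
  m = 0000 → c = 0000000, weight = 0.
  m = 1000 → c = 0011000, weight = 2.
  m = 0100 → c = 0001011, weight = 3.
  m = 1100 → c = 0010011, weight = 3.
  m = 0010 → c = 1110111, weight = 6.
  m = 1010 → c = 1101111, weight = 6.
  m = 0110 → c = 1111100, weight = 5.
  m = 1110 → c = 1100100, weight = 3.
  m = 0001 → c = 0100101, weight = 3.
  m = 1001 → c = 0111101, weight = 5.
  m = 0101 → c = 0101110, weight = 4.
  m = 1101 → c = 0110110, weight = 4.
  m = 0011 → c = 1010010, weight = 3.
  m = 1011 → c = 1001010, weight = 3.
  m = 0111 → c = 1011001, weight = 4.
  m = 1111 → c = 1000001, weight = 2.
Tally weights:
  weight 0: 1 codewords.
  weight 2: 2 codewords.
  weight 3: 6 codewords.
  weight 4: 3 codewords.
  weight 5: 2 codewords.
  weight 6: 2 codewords.
Minimum distance d = smallest w > 0 with A_w > 0 = 2.
Sanity: Σ A_w = 16 = 2^4 = 16 ✓.


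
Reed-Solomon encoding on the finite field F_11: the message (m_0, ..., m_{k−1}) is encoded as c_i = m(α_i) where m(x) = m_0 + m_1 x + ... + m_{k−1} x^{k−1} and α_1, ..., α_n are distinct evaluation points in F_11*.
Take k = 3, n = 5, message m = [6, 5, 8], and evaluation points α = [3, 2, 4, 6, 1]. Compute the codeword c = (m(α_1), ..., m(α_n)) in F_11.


c = [5, 4, 0, 5, 8]

Message polynomial: m(x) = 6 + 5·x + 8·x^2 (mod 11).
For each evaluation point α_i, compute m(α_i) mod 11:
  α_1 = 3: Horner steps 8 → 7 → 5, so m(3) = 5.
  α_2 = 2: Horner steps 8 → 10 → 4, so m(2) = 4.
  α_3 = 4: Horner steps 8 → 4 → 0, so m(4) = 0.
  α_4 = 6: Horner steps 8 → 9 → 5, so m(6) = 5.
  α_5 = 1: Horner steps 8 → 2 → 8, so m(1) = 8.
Codeword c = [5, 4, 0, 5, 8] ∈ F_11^5.


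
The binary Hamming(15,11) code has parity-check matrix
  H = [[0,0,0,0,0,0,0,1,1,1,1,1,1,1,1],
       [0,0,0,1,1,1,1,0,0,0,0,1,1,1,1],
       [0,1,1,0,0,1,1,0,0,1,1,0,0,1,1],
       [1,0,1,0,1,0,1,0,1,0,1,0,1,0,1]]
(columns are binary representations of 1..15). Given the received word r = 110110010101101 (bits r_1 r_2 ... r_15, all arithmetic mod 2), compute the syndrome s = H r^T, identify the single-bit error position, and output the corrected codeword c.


s = (1, 1, 1, 0)^T, error position = 14, corrected codeword c = 110110010101111

Compute s = H r^T mod 2 one row at a time:
  s_1 = 1 + 0 + 1 + 0 + 1 + 1 + 0 + 1 = 5 ≡ 1 (mod 2).
  s_2 = 1 + 1 + 0 + 0 + 1 + 1 + 0 + 1 = 5 ≡ 1 (mod 2).
  s_3 = 1 + 0 + 0 + 0 + 1 + 0 + 0 + 1 = 3 ≡ 1 (mod 2).
  s_4 = 1 + 0 + 1 + 0 + 0 + 0 + 1 + 1 = 4 ≡ 0 (mod 2).
s = (1, 1, 1, 0)^T — this equals column 14 of H (binary 1110), so error is at position 14.
Correct: flip bit 14 of r = 110110010101101 to get c = 110110010101111.


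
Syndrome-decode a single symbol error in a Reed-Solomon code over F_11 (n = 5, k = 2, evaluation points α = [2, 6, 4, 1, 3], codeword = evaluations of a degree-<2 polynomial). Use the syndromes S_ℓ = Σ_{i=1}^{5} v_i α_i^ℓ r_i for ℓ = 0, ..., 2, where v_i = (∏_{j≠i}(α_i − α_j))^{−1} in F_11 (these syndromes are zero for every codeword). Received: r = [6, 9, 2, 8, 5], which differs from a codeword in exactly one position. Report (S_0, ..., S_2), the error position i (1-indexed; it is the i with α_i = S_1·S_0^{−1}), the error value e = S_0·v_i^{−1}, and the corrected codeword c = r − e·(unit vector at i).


S = (2, 6, 7), error at position 5, error magnitude e = 1, c = [6, 9, 2, 8, 4].

Step 1: column multipliers v_i = (∏_{j≠i}(α_i − α_j))^{−1} mod 11.
  i = 1 (α = 2): (2−6)(2−4)(2−1)(2−3) = (−4)·(−2)·1·(−1) = −8 ≡ 3, so v_1 = 3^{−1} = 4 (mod 11).
  i = 2 (α = 6): (6−2)(6−4)(6−1)(6−3) = 4·2·5·3 = 120 ≡ 10, so v_2 = 10^{−1} = 10 (mod 11).
  i = 3 (α = 4): (4−2)(4−6)(4−1)(4−3) = 2·(−2)·3·1 = −12 ≡ 10, so v_3 = 10^{−1} = 10 (mod 11).
  i = 4 (α = 1): (1−2)(1−6)(1−4)(1−3) = (−1)·(−5)·(−3)·(−2) = 30 ≡ 8, so v_4 = 8^{−1} = 7 (mod 11).
  i = 5 (α = 3): (3−2)(3−6)(3−4)(3−1) = 1·(−3)·(−1)·2 = 6 ≡ 6, so v_5 = 6^{−1} = 2 (mod 11).
  v = [4, 10, 10, 7, 2].
Step 2: syndromes of r = [6, 9, 2, 8, 5] (all sums mod 11).
  S_0 = Σ v_i r_i = 4·6 + 10·9 + 10·2 + 7·8 + 2·5 = 200 ≡ 2.
  S_1 = Σ v_i α_i r_i = 4·2·6 + 10·6·9 + 10·4·2 + 7·1·8 + 2·3·5 = 754 ≡ 6.
  α_i^2 mod 11 = [4, 3, 5, 1, 9].
  S_2 = Σ v_i α_i^2 r_i = 4·4·6 + 10·3·9 + 10·5·2 + 7·1·8 + 2·9·5 = 612 ≡ 7.
  S = (2, 6, 7) ≠ 0, so r is not a codeword (an error is present).
Step 3: locate the error. For a single error e at position i, S_ℓ = v_i·e·α_i^ℓ, so α_err = S_1/S_0.
  S_0^{−1} = 2^{−1} = 6 (mod 11), so α_err = 6·6 = 36 ≡ 3 = α_5. Error position i = 5.
  Consistency check: S_2/S_1 = 7·2 = 14 ≡ 3 = α_err ✓ (single-error assumption holds).
Step 4: error magnitude e = S_0/v_5 = S_0·∏_{j≠5}(α_5 − α_j) = 2·6 = 12 ≡ 1 (mod 11).
Step 5: correct position 5: c_5 = r_5 − e = 5 − 1 ≡ 4 (mod 11). Hence c = [6, 9, 2, 8, 4].
  Check: interpolating c through the α_i gives m(x) = 10 + 9·x (degree < 2) with m(α_i) = c_i for every i, so c is indeed a codeword.


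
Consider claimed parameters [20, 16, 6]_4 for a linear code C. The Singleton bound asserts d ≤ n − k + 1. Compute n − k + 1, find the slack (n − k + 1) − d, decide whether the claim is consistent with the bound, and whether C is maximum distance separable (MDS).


Singleton RHS = n − k + 1 = 5, slack = -1, bound violated (no such code; not MDS).

Singleton bound: d ≤ n − k + 1.
Here n = 20, k = 16, so n − k + 1 = 5.
Given d = 6, check d ≤ 5: NO.
Slack = (n − k + 1) − d = -1.
The slack is negative: d = 6 exceeds n − k + 1 = 5 by 1, so the Singleton bound is violated and no linear [20, 16, 6]_4 code can exist. In particular it is not MDS (MDS requires d = n − k + 1 exactly).
Description: the claimed parameters are [20, 16, 6]_4; such a code would be impossible (violates the Singleton bound).


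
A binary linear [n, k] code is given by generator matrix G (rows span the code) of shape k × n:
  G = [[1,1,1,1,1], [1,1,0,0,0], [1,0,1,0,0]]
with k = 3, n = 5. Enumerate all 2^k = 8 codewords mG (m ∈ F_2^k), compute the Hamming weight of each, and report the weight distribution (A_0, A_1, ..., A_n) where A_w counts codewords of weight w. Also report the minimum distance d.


Weight distribution: A_0 = 1, A_2 = 3, A_3 = 3, A_5 = 1. Minimum distance d = 2.

Enumerate all 2^3 = 8 messages m ∈ F_2^3.
For each, compute codeword c = mG in F_2^5, then tally its weight.
  m = 000 → c = 00000, weight = 0.
  m = 100 → c = 11111, weight = 5.
  m = 010 → c = 11000, weight = 2.
  m = 110 → c = 00111, weight = 3.
  m = 001 → c = 10100, weight = 2.
  m = 101 → c = 01011, weight = 3.
  m = 011 → c = 01100, weight = 2.
  m = 111 → c = 10011, weight = 3.
Tally weights:
  weight 0: 1 codewords.
  weight 2: 3 codewords.
  weight 3: 3 codewords.
  weight 5: 1 codewords.
Minimum distance d = smallest w > 0 with A_w > 0 = 2.
Sanity: Σ A_w = 8 = 2^3 = 8 ✓.


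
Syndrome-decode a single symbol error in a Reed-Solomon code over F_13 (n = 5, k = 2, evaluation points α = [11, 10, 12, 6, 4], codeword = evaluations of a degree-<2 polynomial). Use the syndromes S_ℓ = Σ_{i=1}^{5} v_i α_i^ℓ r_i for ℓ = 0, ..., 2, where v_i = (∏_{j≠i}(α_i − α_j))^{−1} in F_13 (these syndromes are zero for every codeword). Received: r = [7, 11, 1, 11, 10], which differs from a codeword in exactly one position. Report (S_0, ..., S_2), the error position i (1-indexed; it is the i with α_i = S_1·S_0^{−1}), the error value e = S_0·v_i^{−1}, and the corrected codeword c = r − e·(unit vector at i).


S = (7, 5, 11), error at position 2, error magnitude e = 11, c = [7, 0, 1, 11, 10].

Step 1: column multipliers v_i = (∏_{j≠i}(α_i − α_j))^{−1} mod 13.
  i = 1 (α = 11): (11−10)(11−12)(11−6)(11−4) = 1·(−1)·5·7 = −35 ≡ 4, so v_1 = 4^{−1} = 10 (mod 13).
  i = 2 (α = 10): (10−11)(10−12)(10−6)(10−4) = (−1)·(−2)·4·6 = 48 ≡ 9, so v_2 = 9^{−1} = 3 (mod 13).
  i = 3 (α = 12): (12−11)(12−10)(12−6)(12−4) = 1·2·6·8 = 96 ≡ 5, so v_3 = 5^{−1} = 8 (mod 13).
  i = 4 (α = 6): (6−11)(6−10)(6−12)(6−4) = (−5)·(−4)·(−6)·2 = −240 ≡ 7, so v_4 = 7^{−1} = 2 (mod 13).
  i = 5 (α = 4): (4−11)(4−10)(4−12)(4−6) = (−7)·(−6)·(−8)·(−2) = 672 ≡ 9, so v_5 = 9^{−1} = 3 (mod 13).
  v = [10, 3, 8, 2, 3].
Step 2: syndromes of r = [7, 11, 1, 11, 10] (all sums mod 13).
  S_0 = Σ v_i r_i = 10·7 + 3·11 + 8·1 + 2·11 + 3·10 = 163 ≡ 7.
  S_1 = Σ v_i α_i r_i = 10·11·7 + 3·10·11 + 8·12·1 + 2·6·11 + 3·4·10 = 1448 ≡ 5.
  α_i^2 mod 13 = [4, 9, 1, 10, 3].
  S_2 = Σ v_i α_i^2 r_i = 10·4·7 + 3·9·11 + 8·1·1 + 2·10·11 + 3·3·10 = 895 ≡ 11.
  S = (7, 5, 11) ≠ 0, so r is not a codeword (an error is present).
Step 3: locate the error. For a single error e at position i, S_ℓ = v_i·e·α_i^ℓ, so α_err = S_1/S_0.
  S_0^{−1} = 7^{−1} = 2 (mod 13), so α_err = 5·2 = 10 ≡ 10 = α_2. Error position i = 2.
  Consistency check: S_2/S_1 = 11·8 = 88 ≡ 10 = α_err ✓ (single-error assumption holds).
Step 4: error magnitude e = S_0/v_2 = S_0·∏_{j≠2}(α_2 − α_j) = 7·9 = 63 ≡ 11 (mod 13).
Step 5: correct position 2: c_2 = r_2 − e = 11 − 11 ≡ 0 (mod 13). Hence c = [7, 0, 1, 11, 10].
  Check: interpolating c through the α_i gives m(x) = 8 + 7·x (degree < 2) with m(α_i) = c_i for every i, so c is indeed a codeword.


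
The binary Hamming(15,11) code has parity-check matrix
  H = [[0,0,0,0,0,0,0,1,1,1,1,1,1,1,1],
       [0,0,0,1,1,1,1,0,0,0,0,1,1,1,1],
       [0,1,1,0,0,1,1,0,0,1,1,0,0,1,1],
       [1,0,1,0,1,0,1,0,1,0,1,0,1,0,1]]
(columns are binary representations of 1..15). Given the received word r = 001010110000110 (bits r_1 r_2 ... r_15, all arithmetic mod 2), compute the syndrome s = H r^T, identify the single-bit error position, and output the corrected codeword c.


s = (1, 0, 1, 0)^T, error position = 10, corrected codeword c = 001010110100110

Compute s = H r^T mod 2 one row at a time:
  s_1 = 1 + 0 + 0 + 0 + 0 + 1 + 1 + 0 = 3 ≡ 1 (mod 2).
  s_2 = 0 + 1 + 0 + 1 + 0 + 1 + 1 + 0 = 4 ≡ 0 (mod 2).
  s_3 = 0 + 1 + 0 + 1 + 0 + 0 + 1 + 0 = 3 ≡ 1 (mod 2).
  s_4 = 0 + 1 + 1 + 1 + 0 + 0 + 1 + 0 = 4 ≡ 0 (mod 2).
s = (1, 0, 1, 0)^T — this equals column 10 of H (binary 1010), so error is at position 10.
Correct: flip bit 10 of r = 001010110000110 to get c = 001010110100110.


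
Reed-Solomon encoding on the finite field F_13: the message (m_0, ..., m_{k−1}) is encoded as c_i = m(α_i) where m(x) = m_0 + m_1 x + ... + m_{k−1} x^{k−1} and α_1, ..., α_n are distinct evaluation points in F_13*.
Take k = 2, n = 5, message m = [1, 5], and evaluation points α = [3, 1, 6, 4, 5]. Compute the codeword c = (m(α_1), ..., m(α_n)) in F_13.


c = [3, 6, 5, 8, 0]

Message polynomial: m(x) = 1 + 5·x (mod 13).
For each evaluation point α_i, compute m(α_i) mod 13:
  α_1 = 3: Horner steps 5 → 3, so m(3) = 3.
  α_2 = 1: Horner steps 5 → 6, so m(1) = 6.
  α_3 = 6: Horner steps 5 → 5, so m(6) = 5.
  α_4 = 4: Horner steps 5 → 8, so m(4) = 8.
  α_5 = 5: Horner steps 5 → 0, so m(5) = 0.
Codeword c = [3, 6, 5, 8, 0] ∈ F_13^5.


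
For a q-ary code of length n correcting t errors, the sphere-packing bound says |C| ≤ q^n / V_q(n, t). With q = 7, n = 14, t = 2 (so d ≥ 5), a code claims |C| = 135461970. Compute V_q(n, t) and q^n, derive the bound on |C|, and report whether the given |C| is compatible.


V_q(n, t) = 3361, q^n = 678223072849, Hamming bound = 201792047, |C| = 135461970 ≤ bound (satisfied).

Step 1: Compute V_q(n, t) = Σ_{j=0}^2 C(n, j) (q−1)^j.
  j = 0: C(14,0)·(6)^0 = 1·1 = 1.
  j = 1: C(14,1)·(6)^1 = 14·6 = 84.
  j = 2: C(14,2)·(6)^2 = 91·36 = 3276.
  V_q(n, t) = 1 + 84 + 3276 = 3361.
Step 2: q^n = 7^14 = 678223072849.
Step 3: Hamming bound ⌊q^n / V_q(n,t)⌋ = ⌊678223072849/3361⌋ = 201792047.
Step 4: Compare |C| = 135461970 to 201792047: satisfied.
The claimed |C| lies below the Hamming bound.


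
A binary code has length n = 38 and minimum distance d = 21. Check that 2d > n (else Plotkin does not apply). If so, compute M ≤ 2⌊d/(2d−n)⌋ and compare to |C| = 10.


Plotkin bound M ≤ 10; given |C| = 10 ≤ bound (satisfied).

Check applicability: 2d = 42, n = 38.
2d − n = 4 > 0, so Plotkin applies.
Compute d/(2d−n) = 21/4 ≈ 5.2500.
⌊d/(2d−n)⌋ = 5.
Plotkin bound: M ≤ 2·5 = 10.
Given |C| = 10, check: satisfied.
This |C| is at the Plotkin bound.


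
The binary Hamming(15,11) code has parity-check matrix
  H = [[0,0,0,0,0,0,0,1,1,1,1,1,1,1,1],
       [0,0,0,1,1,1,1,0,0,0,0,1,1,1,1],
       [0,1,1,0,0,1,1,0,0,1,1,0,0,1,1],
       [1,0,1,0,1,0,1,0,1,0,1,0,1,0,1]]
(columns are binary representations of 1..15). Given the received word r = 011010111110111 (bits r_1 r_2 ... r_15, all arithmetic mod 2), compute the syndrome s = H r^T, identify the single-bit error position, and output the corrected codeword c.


s = (1, 1, 1, 1)^T, error position = 15, corrected codeword c = 011010111110110

Compute s = H r^T mod 2 one row at a time:
  s_1 = 1 + 1 + 1 + 1 + 0 + 1 + 1 + 1 = 7 ≡ 1 (mod 2).
  s_2 = 0 + 1 + 0 + 1 + 0 + 1 + 1 + 1 = 5 ≡ 1 (mod 2).
  s_3 = 1 + 1 + 0 + 1 + 1 + 1 + 1 + 1 = 7 ≡ 1 (mod 2).
  s_4 = 0 + 1 + 1 + 1 + 1 + 1 + 1 + 1 = 7 ≡ 1 (mod 2).
s = (1, 1, 1, 1)^T — this equals column 15 of H (binary 1111), so error is at position 15.
Correct: flip bit 15 of r = 011010111110111 to get c = 011010111110110.


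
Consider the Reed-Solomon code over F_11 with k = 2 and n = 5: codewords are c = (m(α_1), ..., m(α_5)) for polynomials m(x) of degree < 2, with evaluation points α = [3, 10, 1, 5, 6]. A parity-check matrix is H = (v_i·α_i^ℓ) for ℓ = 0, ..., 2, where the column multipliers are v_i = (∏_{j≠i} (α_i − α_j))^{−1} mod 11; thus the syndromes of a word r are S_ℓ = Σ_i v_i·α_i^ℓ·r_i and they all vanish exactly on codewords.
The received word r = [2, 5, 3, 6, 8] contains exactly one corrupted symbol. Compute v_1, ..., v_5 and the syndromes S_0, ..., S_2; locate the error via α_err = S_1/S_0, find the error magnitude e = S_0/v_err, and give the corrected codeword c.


S = (2, 2, 2), error at position 3, error magnitude e = 5, c = [2, 5, 9, 6, 8].

Step 1: column multipliers v_i = (∏_{j≠i}(α_i − α_j))^{−1} mod 11.
  i = 1 (α = 3): (3−10)(3−1)(3−5)(3−6) = (−7)·2·(−2)·(−3) = −84 ≡ 4, so v_1 = 4^{−1} = 3 (mod 11).
  i = 2 (α = 10): (10−3)(10−1)(10−5)(10−6) = 7·9·5·4 = 1260 ≡ 6, so v_2 = 6^{−1} = 2 (mod 11).
  i = 3 (α = 1): (1−3)(1−10)(1−5)(1−6) = (−2)·(−9)·(−4)·(−5) = 360 ≡ 8, so v_3 = 8^{−1} = 7 (mod 11).
  i = 4 (α = 5): (5−3)(5−10)(5−1)(5−6) = 2·(−5)·4·(−1) = 40 ≡ 7, so v_4 = 7^{−1} = 8 (mod 11).
  i = 5 (α = 6): (6−3)(6−10)(6−1)(6−5) = 3·(−4)·5·1 = −60 ≡ 6, so v_5 = 6^{−1} = 2 (mod 11).
  v = [3, 2, 7, 8, 2].
Step 2: syndromes of r = [2, 5, 3, 6, 8] (all sums mod 11).
  S_0 = Σ v_i r_i = 3·2 + 2·5 + 7·3 + 8·6 + 2·8 = 101 ≡ 2.
  S_1 = Σ v_i α_i r_i = 3·3·2 + 2·10·5 + 7·1·3 + 8·5·6 + 2·6·8 = 475 ≡ 2.
  α_i^2 mod 11 = [9, 1, 1, 3, 3].
  S_2 = Σ v_i α_i^2 r_i = 3·9·2 + 2·1·5 + 7·1·3 + 8·3·6 + 2·3·8 = 277 ≡ 2.
  S = (2, 2, 2) ≠ 0, so r is not a codeword (an error is present).
Step 3: locate the error. For a single error e at position i, S_ℓ = v_i·e·α_i^ℓ, so α_err = S_1/S_0.
  S_0^{−1} = 2^{−1} = 6 (mod 11), so α_err = 2·6 = 12 ≡ 1 = α_3. Error position i = 3.
  Consistency check: S_2/S_1 = 2·6 = 12 ≡ 1 = α_err ✓ (single-error assumption holds).
Step 4: error magnitude e = S_0/v_3 = S_0·∏_{j≠3}(α_3 − α_j) = 2·8 = 16 ≡ 5 (mod 11).
Step 5: correct position 3: c_3 = r_3 − e = 3 − 5 ≡ 9 (mod 11). Hence c = [2, 5, 9, 6, 8].
  Check: interpolating c through the α_i gives m(x) = 7 + 2·x (degree < 2) with m(α_i) = c_i for every i, so c is indeed a codeword.


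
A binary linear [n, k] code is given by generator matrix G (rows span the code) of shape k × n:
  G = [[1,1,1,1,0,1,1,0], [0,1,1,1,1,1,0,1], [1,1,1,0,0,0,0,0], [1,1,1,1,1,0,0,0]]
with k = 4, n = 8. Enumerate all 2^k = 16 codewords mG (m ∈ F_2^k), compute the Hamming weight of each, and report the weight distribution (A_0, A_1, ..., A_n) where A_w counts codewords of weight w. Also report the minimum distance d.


Weight distribution: A_0 = 1, A_2 = 1, A_3 = 4, A_4 = 3, A_5 = 4, A_6 = 3. Minimum distance d = 2.

Enumerate all 2^4 = 16 messages m ∈ F_2^4.
For each, compute codeword c = mG in F_2^8, then tally its weight.
  m = 0000 → c = 00000000, weight = 0.
  m = 1000 → c = 11110110, weight = 6.
  m = 0100 → c = 01111101, weight = 6.
  m = 1100 → c = 10001011, weight = 4.
  m = 0010 → c = 11100000, weight = 3.
  m = 1010 → c = 00010110, weight = 3.
  m = 0110 → c = 10011101, weight = 5.
  m = 1110 → c = 01101011, weight = 5.
  m = 0001 → c = 11111000, weight = 5.
  m = 1001 → c = 00001110, weight = 3.
  m = 0101 → c = 10000101, weight = 3.
  m = 1101 → c = 01110011, weight = 5.
  m = 0011 → c = 00011000, weight = 2.
  m = 1011 → c = 11101110, weight = 6.
  m = 0111 → c = 01100101, weight = 4.
  m = 1111 → c = 10010011, weight = 4.
Tally weights:
  weight 0: 1 codewords.
  weight 2: 1 codewords.
  weight 3: 4 codewords.
  weight 4: 3 codewords.
  weight 5: 4 codewords.
  weight 6: 3 codewords.
Minimum distance d = smallest w > 0 with A_w > 0 = 2.
Sanity: Σ A_w = 16 = 2^4 = 16 ✓.


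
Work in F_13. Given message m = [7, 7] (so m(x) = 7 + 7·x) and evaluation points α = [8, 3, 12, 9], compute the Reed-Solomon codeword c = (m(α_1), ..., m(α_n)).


c = [11, 2, 0, 5]

Message polynomial: m(x) = 7 + 7·x (mod 13).
For each evaluation point α_i, compute m(α_i) mod 13:
  α_1 = 8: Horner steps 7 → 11, so m(8) = 11.
  α_2 = 3: Horner steps 7 → 2, so m(3) = 2.
  α_3 = 12: Horner steps 7 → 0, so m(12) = 0.
  α_4 = 9: Horner steps 7 → 5, so m(9) = 5.
Codeword c = [11, 2, 0, 5] ∈ F_13^4.


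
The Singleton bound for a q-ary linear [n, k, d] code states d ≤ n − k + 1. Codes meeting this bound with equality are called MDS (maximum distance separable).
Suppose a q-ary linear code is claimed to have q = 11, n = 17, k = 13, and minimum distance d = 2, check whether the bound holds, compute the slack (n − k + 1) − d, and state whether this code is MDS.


Singleton RHS = n − k + 1 = 5, slack = 3, bound satisfied, not MDS.

Singleton bound: d ≤ n − k + 1.
Here n = 17, k = 13, so n − k + 1 = 5.
Given d = 2, check d ≤ 5: YES.
Slack = (n − k + 1) − d = 3.
The code is NOT MDS (slack = 3 > 0).
Description: the claimed parameters are [17, 13, 2]_11; such a code would be non-MDS.


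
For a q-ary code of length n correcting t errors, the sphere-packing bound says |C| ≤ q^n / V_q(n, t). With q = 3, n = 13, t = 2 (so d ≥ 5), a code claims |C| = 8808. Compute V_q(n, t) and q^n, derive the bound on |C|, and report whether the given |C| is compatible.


V_q(n, t) = 339, q^n = 1594323, Hamming bound = 4703, |C| = 8808 > bound (violated).

Step 1: Compute V_q(n, t) = Σ_{j=0}^2 C(n, j) (q−1)^j.
  j = 0: C(13,0)·(2)^0 = 1·1 = 1.
  j = 1: C(13,1)·(2)^1 = 13·2 = 26.
  j = 2: C(13,2)·(2)^2 = 78·4 = 312.
  V_q(n, t) = 1 + 26 + 312 = 339.
Step 2: q^n = 3^13 = 1594323.
Step 3: Hamming bound ⌊q^n / V_q(n,t)⌋ = ⌊1594323/339⌋ = 4703.
Step 4: Compare |C| = 8808 to 4703: violated.
The claimed |C| lies above the Hamming bound, so no 3-ary code of length 13 with d ≥ 5 can have 8808 codewords.


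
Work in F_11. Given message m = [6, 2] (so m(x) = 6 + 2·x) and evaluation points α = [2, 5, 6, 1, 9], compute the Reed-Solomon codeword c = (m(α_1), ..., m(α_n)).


c = [10, 5, 7, 8, 2]

Message polynomial: m(x) = 6 + 2·x (mod 11).
For each evaluation point α_i, compute m(α_i) mod 11:
  α_1 = 2: Horner steps 2 → 10, so m(2) = 10.
  α_2 = 5: Horner steps 2 → 5, so m(5) = 5.
  α_3 = 6: Horner steps 2 → 7, so m(6) = 7.
  α_4 = 1: Horner steps 2 → 8, so m(1) = 8.
  α_5 = 9: Horner steps 2 → 2, so m(9) = 2.
Codeword c = [10, 5, 7, 8, 2] ∈ F_11^5.


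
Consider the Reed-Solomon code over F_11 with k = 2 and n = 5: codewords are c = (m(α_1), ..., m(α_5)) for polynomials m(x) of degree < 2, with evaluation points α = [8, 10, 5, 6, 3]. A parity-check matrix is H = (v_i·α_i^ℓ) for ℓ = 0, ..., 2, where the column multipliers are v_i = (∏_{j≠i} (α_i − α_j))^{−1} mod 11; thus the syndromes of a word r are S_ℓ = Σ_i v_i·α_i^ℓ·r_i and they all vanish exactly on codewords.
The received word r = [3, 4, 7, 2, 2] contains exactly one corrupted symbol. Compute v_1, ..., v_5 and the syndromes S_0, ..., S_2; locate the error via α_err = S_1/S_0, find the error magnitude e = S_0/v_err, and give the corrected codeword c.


S = (7, 10, 8), error at position 5, error magnitude e = 7, c = [3, 4, 7, 2, 6].

Step 1: column multipliers v_i = (∏_{j≠i}(α_i − α_j))^{−1} mod 11.
  i = 1 (α = 8): (8−10)(8−5)(8−6)(8−3) = (−2)·3·2·5 = −60 ≡ 6, so v_1 = 6^{−1} = 2 (mod 11).
  i = 2 (α = 10): (10−8)(10−5)(10−6)(10−3) = 2·5·4·7 = 280 ≡ 5, so v_2 = 5^{−1} = 9 (mod 11).
  i = 3 (α = 5): (5−8)(5−10)(5−6)(5−3) = (−3)·(−5)·(−1)·2 = −30 ≡ 3, so v_3 = 3^{−1} = 4 (mod 11).
  i = 4 (α = 6): (6−8)(6−10)(6−5)(6−3) = (−2)·(−4)·1·3 = 24 ≡ 2, so v_4 = 2^{−1} = 6 (mod 11).
  i = 5 (α = 3): (3−8)(3−10)(3−5)(3−6) = (−5)·(−7)·(−2)·(−3) = 210 ≡ 1, so v_5 = 1^{−1} = 1 (mod 11).
  v = [2, 9, 4, 6, 1].
Step 2: syndromes of r = [3, 4, 7, 2, 2] (all sums mod 11).
  S_0 = Σ v_i r_i = 2·3 + 9·4 + 4·7 + 6·2 + 1·2 = 84 ≡ 7.
  S_1 = Σ v_i α_i r_i = 2·8·3 + 9·10·4 + 4·5·7 + 6·6·2 + 1·3·2 = 626 ≡ 10.
  α_i^2 mod 11 = [9, 1, 3, 3, 9].
  S_2 = Σ v_i α_i^2 r_i = 2·9·3 + 9·1·4 + 4·3·7 + 6·3·2 + 1·9·2 = 228 ≡ 8.
  S = (7, 10, 8) ≠ 0, so r is not a codeword (an error is present).
Step 3: locate the error. For a single error e at position i, S_ℓ = v_i·e·α_i^ℓ, so α_err = S_1/S_0.
  S_0^{−1} = 7^{−1} = 8 (mod 11), so α_err = 10·8 = 80 ≡ 3 = α_5. Error position i = 5.
  Consistency check: S_2/S_1 = 8·10 = 80 ≡ 3 = α_err ✓ (single-error assumption holds).
Step 4: error magnitude e = S_0/v_5 = S_0·∏_{j≠5}(α_5 − α_j) = 7·1 = 7 ≡ 7 (mod 11).
Step 5: correct position 5: c_5 = r_5 − e = 2 − 7 ≡ 6 (mod 11). Hence c = [3, 4, 7, 2, 6].
  Check: interpolating c through the α_i gives m(x) = 10 + 6·x (degree < 2) with m(α_i) = c_i for every i, so c is indeed a codeword.


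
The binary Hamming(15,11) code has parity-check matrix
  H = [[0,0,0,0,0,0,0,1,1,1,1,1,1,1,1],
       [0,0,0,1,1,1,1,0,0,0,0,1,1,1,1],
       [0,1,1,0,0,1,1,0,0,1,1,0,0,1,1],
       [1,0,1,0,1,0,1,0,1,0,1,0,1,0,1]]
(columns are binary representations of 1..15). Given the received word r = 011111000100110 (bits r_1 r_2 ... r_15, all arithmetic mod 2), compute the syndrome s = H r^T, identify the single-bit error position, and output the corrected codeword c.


s = (1, 1, 1, 1)^T, error position = 15, corrected codeword c = 011111000100111

Compute s = H r^T mod 2 one row at a time:
  s_1 = 0 + 0 + 1 + 0 + 0 + 1 + 1 + 0 = 3 ≡ 1 (mod 2).
  s_2 = 1 + 1 + 1 + 0 + 0 + 1 + 1 + 0 = 5 ≡ 1 (mod 2).
  s_3 = 1 + 1 + 1 + 0 + 1 + 0 + 1 + 0 = 5 ≡ 1 (mod 2).
  s_4 = 0 + 1 + 1 + 0 + 0 + 0 + 1 + 0 = 3 ≡ 1 (mod 2).
s = (1, 1, 1, 1)^T — this equals column 15 of H (binary 1111), so error is at position 15.
Correct: flip bit 15 of r = 011111000100110 to get c = 011111000100111.


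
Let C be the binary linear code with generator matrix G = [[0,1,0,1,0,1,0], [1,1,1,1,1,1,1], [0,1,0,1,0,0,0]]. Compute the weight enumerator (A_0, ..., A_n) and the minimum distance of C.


Weight distribution: A_0 = 1, A_1 = 1, A_2 = 1, A_3 = 1, A_4 = 1, A_5 = 1, A_6 = 1, A_7 = 1. Minimum distance d = 1.

Enumerate all 2^3 = 8 messages m ∈ F_2^3.
For each, compute codeword c = mG in F_2^7, then tally its weight.
  m = 000 → c = 0000000, weight = 0.
  m = 100 → c = 0101010, weight = 3.
  m = 010 → c = 1111111, weight = 7.
  m = 110 → c = 1010101, weight = 4.
  m = 001 → c = 0101000, weight = 2.
  m = 101 → c = 0000010, weight = 1.
  m = 011 → c = 1010111, weight = 5.
  m = 111 → c = 1111101, weight = 6.
Tally weights:
  weight 0: 1 codewords.
  weight 1: 1 codewords.
  weight 2: 1 codewords.
  weight 3: 1 codewords.
  weight 4: 1 codewords.
  weight 5: 1 codewords.
  weight 6: 1 codewords.
  weight 7: 1 codewords.
Minimum distance d = smallest w > 0 with A_w > 0 = 1.
Sanity: Σ A_w = 8 = 2^3 = 8 ✓.


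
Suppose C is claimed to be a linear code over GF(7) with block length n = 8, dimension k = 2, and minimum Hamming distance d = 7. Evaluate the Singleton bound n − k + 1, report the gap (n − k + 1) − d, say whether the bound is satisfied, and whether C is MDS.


Singleton RHS = n − k + 1 = 7, slack = 0, bound satisfied, MDS.

Singleton bound: d ≤ n − k + 1.
Here n = 8, k = 2, so n − k + 1 = 7.
Given d = 7, check d ≤ 7: YES.
Slack = (n − k + 1) − d = 0.
The code is MDS (slack = 0).
Description: the claimed parameters are [8, 2, 7]_7; such a code would be MDS (meets Singleton bound).


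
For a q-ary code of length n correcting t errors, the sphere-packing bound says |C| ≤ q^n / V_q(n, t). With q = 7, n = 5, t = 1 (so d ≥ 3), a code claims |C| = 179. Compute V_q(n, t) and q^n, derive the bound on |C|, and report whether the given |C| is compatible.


V_q(n, t) = 31, q^n = 16807, Hamming bound = 542, |C| = 179 ≤ bound (satisfied).

Step 1: Compute V_q(n, t) = Σ_{j=0}^1 C(n, j) (q−1)^j.
  j = 0: C(5,0)·(6)^0 = 1·1 = 1.
  j = 1: C(5,1)·(6)^1 = 5·6 = 30.
  V_q(n, t) = 1 + 30 = 31.
Step 2: q^n = 7^5 = 16807.
Step 3: Hamming bound ⌊q^n / V_q(n,t)⌋ = ⌊16807/31⌋ = 542.
Step 4: Compare |C| = 179 to 542: satisfied.
The claimed |C| lies below the Hamming bound.


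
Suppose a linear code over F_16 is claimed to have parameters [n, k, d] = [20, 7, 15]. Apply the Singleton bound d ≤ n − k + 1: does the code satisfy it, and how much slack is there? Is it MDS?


Singleton RHS = n − k + 1 = 14, slack = -1, bound violated (no such code; not MDS).

Singleton bound: d ≤ n − k + 1.
Here n = 20, k = 7, so n − k + 1 = 14.
Given d = 15, check d ≤ 14: NO.
Slack = (n − k + 1) − d = -1.
The slack is negative: d = 15 exceeds n − k + 1 = 14 by 1, so the Singleton bound is violated and no linear [20, 7, 15]_16 code can exist. In particular it is not MDS (MDS requires d = n − k + 1 exactly).
Description: the claimed parameters are [20, 7, 15]_16; such a code would be impossible (violates the Singleton bound).


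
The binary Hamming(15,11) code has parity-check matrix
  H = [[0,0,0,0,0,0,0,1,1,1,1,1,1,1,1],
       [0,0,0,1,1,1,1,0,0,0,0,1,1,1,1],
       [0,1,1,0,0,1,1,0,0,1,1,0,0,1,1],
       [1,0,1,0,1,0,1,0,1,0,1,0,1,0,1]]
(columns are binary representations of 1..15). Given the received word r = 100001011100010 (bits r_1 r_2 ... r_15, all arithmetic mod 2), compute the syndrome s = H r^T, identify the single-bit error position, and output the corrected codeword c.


s = (0, 0, 1, 0)^T, error position = 2, corrected codeword c = 110001011100010

Compute s = H r^T mod 2 one row at a time:
  s_1 = 1 + 1 + 1 + 0 + 0 + 0 + 1 + 0 = 4 ≡ 0 (mod 2).
  s_2 = 0 + 0 + 1 + 0 + 0 + 0 + 1 + 0 = 2 ≡ 0 (mod 2).
  s_3 = 0 + 0 + 1 + 0 + 1 + 0 + 1 + 0 = 3 ≡ 1 (mod 2).
  s_4 = 1 + 0 + 0 + 0 + 1 + 0 + 0 + 0 = 2 ≡ 0 (mod 2).
s = (0, 0, 1, 0)^T — this equals column 2 of H (binary 0010), so error is at position 2.
Correct: flip bit 2 of r = 100001011100010 to get c = 110001011100010.


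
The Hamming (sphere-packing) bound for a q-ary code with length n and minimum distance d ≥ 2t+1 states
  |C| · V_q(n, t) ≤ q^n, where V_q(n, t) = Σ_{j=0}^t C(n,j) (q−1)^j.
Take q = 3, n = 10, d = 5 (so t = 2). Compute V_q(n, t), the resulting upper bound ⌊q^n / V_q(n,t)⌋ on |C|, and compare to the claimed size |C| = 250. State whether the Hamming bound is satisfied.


V_q(n, t) = 201, q^n = 59049, Hamming bound = 293, |C| = 250 ≤ bound (satisfied).

Step 1: Compute V_q(n, t) = Σ_{j=0}^2 C(n, j) (q−1)^j.
  j = 0: C(10,0)·(2)^0 = 1·1 = 1.
  j = 1: C(10,1)·(2)^1 = 10·2 = 20.
  j = 2: C(10,2)·(2)^2 = 45·4 = 180.
  V_q(n, t) = 1 + 20 + 180 = 201.
Step 2: q^n = 3^10 = 59049.
Step 3: Hamming bound ⌊q^n / V_q(n,t)⌋ = ⌊59049/201⌋ = 293.
Step 4: Compare |C| = 250 to 293: satisfied.
The claimed |C| lies below the Hamming bound.


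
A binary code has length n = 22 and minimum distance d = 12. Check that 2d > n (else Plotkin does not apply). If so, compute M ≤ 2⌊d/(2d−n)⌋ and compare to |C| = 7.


Plotkin bound M ≤ 12; given |C| = 7 ≤ bound (satisfied).

Check applicability: 2d = 24, n = 22.
2d − n = 2 > 0, so Plotkin applies.
Compute d/(2d−n) = 12/2 ≈ 6.0000.
⌊d/(2d−n)⌋ = 6.
Plotkin bound: M ≤ 2·6 = 12.
Given |C| = 7, check: satisfied.
This |C| is below the Plotkin bound.


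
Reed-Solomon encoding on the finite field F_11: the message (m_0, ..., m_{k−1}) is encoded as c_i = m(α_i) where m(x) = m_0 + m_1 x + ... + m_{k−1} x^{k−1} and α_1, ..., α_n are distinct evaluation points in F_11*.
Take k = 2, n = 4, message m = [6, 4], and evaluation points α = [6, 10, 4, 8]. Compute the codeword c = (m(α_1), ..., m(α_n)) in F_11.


c = [8, 2, 0, 5]

Message polynomial: m(x) = 6 + 4·x (mod 11).
For each evaluation point α_i, compute m(α_i) mod 11:
  α_1 = 6: Horner steps 4 → 8, so m(6) = 8.
  α_2 = 10: Horner steps 4 → 2, so m(10) = 2.
  α_3 = 4: Horner steps 4 → 0, so m(4) = 0.
  α_4 = 8: Horner steps 4 → 5, so m(8) = 5.
Codeword c = [8, 2, 0, 5] ∈ F_11^4.


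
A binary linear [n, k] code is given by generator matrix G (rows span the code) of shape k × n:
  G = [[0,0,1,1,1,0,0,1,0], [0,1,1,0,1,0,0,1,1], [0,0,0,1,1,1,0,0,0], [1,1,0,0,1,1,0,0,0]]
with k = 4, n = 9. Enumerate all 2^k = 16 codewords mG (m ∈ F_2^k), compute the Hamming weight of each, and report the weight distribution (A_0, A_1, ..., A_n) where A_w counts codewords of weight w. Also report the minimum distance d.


Weight distribution: A_0 = 1, A_2 = 1, A_3 = 4, A_4 = 3, A_5 = 4, A_6 = 3. Minimum distance d = 2.

Enumerate all 2^4 = 16 messages m ∈ F_2^4.
For each, compute codeword c = mG in F_2^9, then tally its weight.
  m = 0000 → c = 000000000, weight = 0.
  m = 1000 → c = 001110010, weight = 4.
  m = 0100 → c = 011010011, weight = 5.
  m = 1100 → c = 010100001, weight = 3.
  m = 0010 → c = 000111000, weight = 3.
  m = 1010 → c = 001001010, weight = 3.
  m = 0110 → c = 011101011, weight = 6.
  m = 1110 → c = 010011001, weight = 4.
  m = 0001 → c = 110011000, weight = 4.
  m = 1001 → c = 111101010, weight = 6.
  m = 0101 → c = 101001011, weight = 5.
  m = 1101 → c = 100111001, weight = 5.
  m = 0011 → c = 110100000, weight = 3.
  m = 1011 → c = 111010010, weight = 5.
  m = 0111 → c = 101110011, weight = 6.
  m = 1111 → c = 100000001, weight = 2.
Tally weights:
  weight 0: 1 codewords.
  weight 2: 1 codewords.
  weight 3: 4 codewords.
  weight 4: 3 codewords.
  weight 5: 4 codewords.
  weight 6: 3 codewords.
Minimum distance d = smallest w > 0 with A_w > 0 = 2.
Sanity: Σ A_w = 16 = 2^4 = 16 ✓.


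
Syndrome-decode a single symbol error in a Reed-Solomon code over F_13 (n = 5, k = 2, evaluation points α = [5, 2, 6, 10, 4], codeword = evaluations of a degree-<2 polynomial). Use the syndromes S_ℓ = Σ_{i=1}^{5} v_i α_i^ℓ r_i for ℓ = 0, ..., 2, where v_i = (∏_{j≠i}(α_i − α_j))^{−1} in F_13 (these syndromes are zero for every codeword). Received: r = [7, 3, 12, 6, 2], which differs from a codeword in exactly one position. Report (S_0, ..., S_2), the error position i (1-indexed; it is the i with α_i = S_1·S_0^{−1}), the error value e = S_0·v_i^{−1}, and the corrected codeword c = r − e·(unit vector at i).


S = (5, 10, 7), error at position 2, error magnitude e = 11, c = [7, 5, 12, 6, 2].

Step 1: column multipliers v_i = (∏_{j≠i}(α_i − α_j))^{−1} mod 13.
  i = 1 (α = 5): (5−2)(5−6)(5−10)(5−4) = 3·(−1)·(−5)·1 = 15 ≡ 2, so v_1 = 2^{−1} = 7 (mod 13).
  i = 2 (α = 2): (2−5)(2−6)(2−10)(2−4) = (−3)·(−4)·(−8)·(−2) = 192 ≡ 10, so v_2 = 10^{−1} = 4 (mod 13).
  i = 3 (α = 6): (6−5)(6−2)(6−10)(6−4) = 1·4·(−4)·2 = −32 ≡ 7, so v_3 = 7^{−1} = 2 (mod 13).
  i = 4 (α = 10): (10−5)(10−2)(10−6)(10−4) = 5·8·4·6 = 960 ≡ 11, so v_4 = 11^{−1} = 6 (mod 13).
  i = 5 (α = 4): (4−5)(4−2)(4−6)(4−10) = (−1)·2·(−2)·(−6) = −24 ≡ 2, so v_5 = 2^{−1} = 7 (mod 13).
  v = [7, 4, 2, 6, 7].
Step 2: syndromes of r = [7, 3, 12, 6, 2] (all sums mod 13).
  S_0 = Σ v_i r_i = 7·7 + 4·3 + 2·12 + 6·6 + 7·2 = 135 ≡ 5.
  S_1 = Σ v_i α_i r_i = 7·5·7 + 4·2·3 + 2·6·12 + 6·10·6 + 7·4·2 = 829 ≡ 10.
  α_i^2 mod 13 = [12, 4, 10, 9, 3].
  S_2 = Σ v_i α_i^2 r_i = 7·12·7 + 4·4·3 + 2·10·12 + 6·9·6 + 7·3·2 = 1242 ≡ 7.
  S = (5, 10, 7) ≠ 0, so r is not a codeword (an error is present).
Step 3: locate the error. For a single error e at position i, S_ℓ = v_i·e·α_i^ℓ, so α_err = S_1/S_0.
  S_0^{−1} = 5^{−1} = 8 (mod 13), so α_err = 10·8 = 80 ≡ 2 = α_2. Error position i = 2.
  Consistency check: S_2/S_1 = 7·4 = 28 ≡ 2 = α_err ✓ (single-error assumption holds).
Step 4: error magnitude e = S_0/v_2 = S_0·∏_{j≠2}(α_2 − α_j) = 5·10 = 50 ≡ 11 (mod 13).
Step 5: correct position 2: c_2 = r_2 − e = 3 − 11 ≡ 5 (mod 13). Hence c = [7, 5, 12, 6, 2].
  Check: interpolating c through the α_i gives m(x) = 8 + 5·x (degree < 2) with m(α_i) = c_i for every i, so c is indeed a codeword.


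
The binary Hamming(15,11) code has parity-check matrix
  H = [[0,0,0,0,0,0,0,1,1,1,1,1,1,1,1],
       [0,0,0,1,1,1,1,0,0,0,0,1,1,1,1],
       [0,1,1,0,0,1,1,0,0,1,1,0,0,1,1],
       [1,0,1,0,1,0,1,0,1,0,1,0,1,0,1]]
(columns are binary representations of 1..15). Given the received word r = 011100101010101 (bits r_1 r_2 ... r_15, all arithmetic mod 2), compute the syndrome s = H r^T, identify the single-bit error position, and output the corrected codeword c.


s = (0, 0, 1, 0)^T, error position = 2, corrected codeword c = 001100101010101

Compute s = H r^T mod 2 one row at a time:
  s_1 = 0 + 1 + 0 + 1 + 0 + 1 + 0 + 1 = 4 ≡ 0 (mod 2).
  s_2 = 1 + 0 + 0 + 1 + 0 + 1 + 0 + 1 = 4 ≡ 0 (mod 2).
  s_3 = 1 + 1 + 0 + 1 + 0 + 1 + 0 + 1 = 5 ≡ 1 (mod 2).
  s_4 = 0 + 1 + 0 + 1 + 1 + 1 + 1 + 1 = 6 ≡ 0 (mod 2).
s = (0, 0, 1, 0)^T — this equals column 2 of H (binary 0010), so error is at position 2.
Correct: flip bit 2 of r = 011100101010101 to get c = 001100101010101.
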